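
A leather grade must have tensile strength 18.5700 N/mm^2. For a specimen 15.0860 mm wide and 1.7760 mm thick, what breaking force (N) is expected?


Formula: F = TS * w * t
Substituting: F = 18.5700 * 15.0860 * 1.7760
Result: 497.5411 N


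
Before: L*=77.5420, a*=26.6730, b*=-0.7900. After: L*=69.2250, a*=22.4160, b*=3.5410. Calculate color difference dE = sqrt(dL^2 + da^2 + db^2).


dL = -8.3170, da = -4.2570, db = 4.3310
dE = sqrt((-8.3170)^2 + (-4.2570)^2 + 4.3310^2) = 10.2982


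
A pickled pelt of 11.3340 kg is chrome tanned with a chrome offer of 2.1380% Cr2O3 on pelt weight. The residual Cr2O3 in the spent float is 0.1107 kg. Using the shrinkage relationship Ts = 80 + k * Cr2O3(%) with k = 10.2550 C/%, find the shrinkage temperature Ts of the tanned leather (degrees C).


Offered = pelt * offer_pct / 100 = 11.3340 * 2.1380 / 100 = 0.2423 kg
Uptake = offered - residual = 0.2423 - 0.1107 = 0.1316 kg
Cr2O3% on pelt = uptake / pelt * 100 = 0.1316 / 11.3340 * 100 = 1.1613 %
Ts = 80 + k * Cr2O3% = 80 + 10.2550 * 1.1613 = 91.9091 C


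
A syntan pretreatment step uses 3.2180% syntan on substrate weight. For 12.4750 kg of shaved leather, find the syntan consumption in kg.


Formula: Syntan = substrate * pct / 100
Substituting: Syntan = 12.4750 * 3.2180 / 100
Result: 0.4014 kg


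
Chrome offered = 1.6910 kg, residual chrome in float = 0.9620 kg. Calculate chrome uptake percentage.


Formula: Uptake = (offered - residual) / offered * 100
Substituting: Uptake = (1.6910 - 0.9620) / 1.6910 * 100
Result: 43.1106 %


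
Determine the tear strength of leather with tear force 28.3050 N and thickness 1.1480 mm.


Formula: Tear strength = force / thickness
Substituting: Tear strength = 28.3050 / 1.1480
Result: 24.6559 N/mm


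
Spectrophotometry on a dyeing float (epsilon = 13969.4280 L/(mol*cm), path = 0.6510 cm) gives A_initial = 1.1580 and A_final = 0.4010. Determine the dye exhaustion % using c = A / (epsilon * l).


c_initial = A_i / (epsilon * l) = 1.1580 / (13969.4280 * 0.6510) = 1.2734e-04 mol/L
c_final = A_f / (epsilon * l) = 0.4010 / (13969.4280 * 0.6510) = 4.4095e-05 mol/L
Exhaustion = (c_initial - c_final) / c_initial * 100 = (1.2734e-04 - 4.4095e-05) / 1.2734e-04 * 100 = 65.3713 %


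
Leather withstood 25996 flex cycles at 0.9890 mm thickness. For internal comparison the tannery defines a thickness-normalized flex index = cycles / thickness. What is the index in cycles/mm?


Formula: Index = cycles / thickness
Substituting: Index = 25996 / 0.9890
Result: 26285.1365 cycles/mm


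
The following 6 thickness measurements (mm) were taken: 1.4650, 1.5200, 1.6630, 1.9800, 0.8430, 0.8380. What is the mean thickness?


Formula: Average = sum / n
Substituting: Average = 8.3090 / 6
Result: 1.3848 mm


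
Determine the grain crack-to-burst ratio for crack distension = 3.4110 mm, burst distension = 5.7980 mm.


Formula: Ratio = crack / burst
Substituting: Ratio = 3.4110 / 5.7980
Result: 0.5883


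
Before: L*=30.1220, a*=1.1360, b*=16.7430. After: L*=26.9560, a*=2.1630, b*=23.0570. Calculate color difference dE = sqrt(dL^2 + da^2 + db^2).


dL = -3.1660, da = 1.0270, db = 6.3140
dE = sqrt((-3.1660)^2 + 1.0270^2 + 6.3140^2) = 7.1376


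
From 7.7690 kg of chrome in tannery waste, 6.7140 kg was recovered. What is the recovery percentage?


Formula: Recovery = recovered / input * 100
Substituting: Recovery = 6.7140 / 7.7690 * 100
Result: 86.4204 %


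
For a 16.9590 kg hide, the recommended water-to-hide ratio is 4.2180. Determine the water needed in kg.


Formula: Water = hide_weight * ratio
Substituting: Water = 16.9590 * 4.2180
Result: 71.5331 kg


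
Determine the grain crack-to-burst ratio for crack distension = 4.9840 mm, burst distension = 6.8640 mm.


Formula: Ratio = crack / burst
Substituting: Ratio = 4.9840 / 6.8640
Result: 0.7261


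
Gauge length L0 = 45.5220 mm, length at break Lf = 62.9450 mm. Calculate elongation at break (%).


Formula: Elongation = (Lf - L0) / L0 * 100
Substituting: Elongation = (62.9450 - 45.5220) / 45.5220 * 100
Result: 38.2738 %


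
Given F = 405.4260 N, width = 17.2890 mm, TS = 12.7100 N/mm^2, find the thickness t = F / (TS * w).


Formula: t = F / (TS * w)
Substituting: t = 405.4260 / (12.7100 * 17.2890)
Result: 1.8450 mm


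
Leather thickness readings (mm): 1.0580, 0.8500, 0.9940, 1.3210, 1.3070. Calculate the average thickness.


Formula: Average = sum / n
Substituting: Average = 5.5300 / 5
Result: 1.1060 mm


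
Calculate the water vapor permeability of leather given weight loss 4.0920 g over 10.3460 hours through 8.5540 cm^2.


Formula: WVP = loss / (area * time)
Substituting: WVP = 4.0920 / (8.5540 * 10.3460)
Result: 0.0462375 g/(cm^2*hr)


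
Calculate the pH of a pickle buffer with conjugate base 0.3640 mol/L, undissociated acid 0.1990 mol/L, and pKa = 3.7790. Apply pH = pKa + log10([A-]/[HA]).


ratio = [A-] / [HA] = 0.3640 / 0.1990 = 1.8291
log10(ratio) = 0.2622
pH = pKa + log10(ratio) = 3.7790 + 0.2622 = 4.0412


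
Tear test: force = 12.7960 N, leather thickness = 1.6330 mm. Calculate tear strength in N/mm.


Formula: Tear strength = force / thickness
Substituting: Tear strength = 12.7960 / 1.6330
Result: 7.8359 N/mm


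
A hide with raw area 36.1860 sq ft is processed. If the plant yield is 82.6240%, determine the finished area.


Formula: finished = raw * yield / 100
Substituting: finished = 36.1860 * 82.6240 / 100
Result: 29.8983 sq ft


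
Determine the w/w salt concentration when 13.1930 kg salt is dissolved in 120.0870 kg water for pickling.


Formula: Conc = salt / (water + salt) * 100
Substituting: Conc = 13.1930 / (120.0870 + 13.1930) * 100
Result: 9.8987 %


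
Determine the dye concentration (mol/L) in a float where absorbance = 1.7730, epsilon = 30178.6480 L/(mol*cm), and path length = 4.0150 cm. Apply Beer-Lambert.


Formula: c = A / (epsilon * l)
Substituting: c = 1.7730 / (30178.6480 * 4.0150)
Result: 1.4633e-05 mol/L


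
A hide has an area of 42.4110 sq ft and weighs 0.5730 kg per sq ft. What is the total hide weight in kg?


Formula: Weight = area * weight_per_sqft
Substituting: Weight = 42.4110 * 0.5730
Result: 24.3015 kg


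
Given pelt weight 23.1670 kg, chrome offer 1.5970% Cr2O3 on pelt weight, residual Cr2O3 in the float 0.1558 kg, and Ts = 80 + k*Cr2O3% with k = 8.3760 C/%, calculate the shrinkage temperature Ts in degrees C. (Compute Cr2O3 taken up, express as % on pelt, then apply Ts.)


Offered = pelt * offer_pct / 100 = 23.1670 * 1.5970 / 100 = 0.3700 kg
Uptake = offered - residual = 0.3700 - 0.1558 = 0.2142 kg
Cr2O3% on pelt = uptake / pelt * 100 = 0.2142 / 23.1670 * 100 = 0.9245 %
Ts = 80 + k * Cr2O3% = 80 + 8.3760 * 0.9245 = 87.7435 C


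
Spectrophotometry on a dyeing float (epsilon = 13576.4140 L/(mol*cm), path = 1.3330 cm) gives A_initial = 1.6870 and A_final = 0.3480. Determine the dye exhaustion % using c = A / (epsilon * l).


c_initial = A_i / (epsilon * l) = 1.6870 / (13576.4140 * 1.3330) = 9.3218e-05 mol/L
c_final = A_f / (epsilon * l) = 0.3480 / (13576.4140 * 1.3330) = 1.9229e-05 mol/L
Exhaustion = (c_initial - c_final) / c_initial * 100 = (9.3218e-05 - 1.9229e-05) / 9.3218e-05 * 100 = 79.3717 %


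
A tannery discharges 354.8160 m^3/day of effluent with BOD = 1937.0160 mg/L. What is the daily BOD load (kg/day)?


Formula: BOD_load = volume * conc / 1000
Substituting: BOD_load = 354.8160 * 1937.0160 / 1000
Result: 687.2843 kg/day


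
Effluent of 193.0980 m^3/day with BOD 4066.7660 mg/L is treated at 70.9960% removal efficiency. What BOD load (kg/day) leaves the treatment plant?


Load_in = volume * conc / 1000 = 193.0980 * 4066.7660 / 1000 = 785.2844 kg/day
Removed = Load_in * eff / 100 = 785.2844 * 70.9960 / 100 = 557.5205 kg/day
Load_out = Load_in - Removed = 785.2844 - 557.5205 = 227.7639 kg/day


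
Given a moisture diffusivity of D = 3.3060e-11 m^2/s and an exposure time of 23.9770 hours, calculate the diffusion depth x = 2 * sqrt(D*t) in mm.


t = 23.9770 hr * 3600 = 86317.2000 s
D * t = 3.3060e-11 * 86317.2000 = 2.8536e-06
x = 2 * sqrt(D*t) = 2 * sqrt(2.8536e-06) = 0.00337855 m = 3.3785 mm


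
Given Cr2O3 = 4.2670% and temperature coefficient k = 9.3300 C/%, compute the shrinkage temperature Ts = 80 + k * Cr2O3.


Formula: Ts = 80 + k * Cr2O3
Substituting: Ts = 80 + 9.3300 * 4.2670
Result: 119.8111 C


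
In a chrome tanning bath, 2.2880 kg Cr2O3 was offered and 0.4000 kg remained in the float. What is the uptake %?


Formula: Uptake = (offered - residual) / offered * 100
Substituting: Uptake = (2.2880 - 0.4000) / 2.2880 * 100
Result: 82.5175 %


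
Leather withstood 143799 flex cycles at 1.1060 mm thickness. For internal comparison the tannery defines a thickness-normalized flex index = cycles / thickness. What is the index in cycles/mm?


Formula: Index = cycles / thickness
Substituting: Index = 143799 / 1.1060
Result: 130017.1790 cycles/mm


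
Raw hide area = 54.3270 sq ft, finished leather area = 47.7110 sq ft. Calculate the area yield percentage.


Formula: Yield = finished / raw * 100
Substituting: Yield = 47.7110 / 54.3270 * 100
Result: 87.8219 %


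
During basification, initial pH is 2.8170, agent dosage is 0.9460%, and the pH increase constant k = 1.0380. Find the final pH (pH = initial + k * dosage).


Formula: pH_final = pH_initial + k * base_pct
Substituting: pH_final = 2.8170 + 1.0380 * 0.9460
Result: 3.7989


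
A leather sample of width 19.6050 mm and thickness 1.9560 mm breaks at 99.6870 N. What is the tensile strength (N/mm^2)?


Formula: TS = force / (width * thickness)
Substituting: TS = 99.6870 / (19.6050 * 1.9560)
Result: 2.5996 N/mm^2


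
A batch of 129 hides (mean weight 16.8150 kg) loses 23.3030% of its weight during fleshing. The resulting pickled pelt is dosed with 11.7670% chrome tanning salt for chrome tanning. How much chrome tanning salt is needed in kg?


Total_raw = N * avg_wt = 129 * 16.8150 = 2169.1350 kg
Substrate = Total_raw * (1 - loss/100) = 2169.1350 * (1 - 23.3030/100) = 1663.6615 kg
Chrome = Substrate * pct / 100 = 1663.6615 * 11.7670 / 100 = 195.7630 kg


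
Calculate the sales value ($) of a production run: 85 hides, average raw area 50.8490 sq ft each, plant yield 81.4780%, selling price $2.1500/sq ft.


Raw_total = N * avg_area = 85 * 50.8490 = 4322.1650 sq ft
Finished = Raw_total * yield / 100 = 4322.1650 * 81.4780 / 100 = 3521.6136 sq ft
Value = Finished * price = 3521.6136 * 2.1500 = 7571.4692 $


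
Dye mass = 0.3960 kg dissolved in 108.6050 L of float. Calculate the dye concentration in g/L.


Formula: Conc = dye_mass(kg) / volume(L) * 1000
Substituting: Conc = 0.3960 / 108.6050 * 1000
Result: 3.6462 g/L


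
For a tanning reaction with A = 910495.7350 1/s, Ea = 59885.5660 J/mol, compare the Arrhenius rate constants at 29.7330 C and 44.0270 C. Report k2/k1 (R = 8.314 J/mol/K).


T1 = 29.7330 + 273.15 = 302.8830 K; T2 = 44.0270 + 273.15 = 317.1770 K
k1 = A * exp(-Ea/(R*T1)) = 910495.7350 * exp(-59885.5660/(8.314*302.8830)) = 4.2771e-05 1/s
k2 = A * exp(-Ea/(R*T2)) = 910495.7350 * exp(-59885.5660/(8.314*317.1770)) = 1.2491e-04 1/s
k2/k1 = 1.2491e-04 / 4.2771e-05 = 2.9205


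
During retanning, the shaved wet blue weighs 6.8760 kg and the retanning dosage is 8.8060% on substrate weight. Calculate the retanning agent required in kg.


Formula: Retan = substrate * pct / 100
Substituting: Retan = 6.8760 * 8.8060 / 100
Result: 0.6055 kg


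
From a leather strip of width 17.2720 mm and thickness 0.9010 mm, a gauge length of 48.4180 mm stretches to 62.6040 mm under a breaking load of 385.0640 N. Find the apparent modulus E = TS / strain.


TS = F / (w * t) = 385.0640 / (17.2720 * 0.9010) = 24.7437 N/mm^2
strain = (Lf - L0) / L0 = (62.6040 - 48.4180) / 48.4180 = 0.2930
E = TS / strain = 24.7437 / 0.2930 = 84.4525 N/mm^2


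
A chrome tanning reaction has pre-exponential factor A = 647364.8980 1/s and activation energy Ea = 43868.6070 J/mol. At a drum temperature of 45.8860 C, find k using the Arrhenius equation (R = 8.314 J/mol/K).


T_K = T_C + 273.15 = 45.8860 + 273.15 = 319.0360 K
exponent = -Ea / (R * T_K) = -43868.6070 / (8.314 * 319.0360) = -16.5388
k = A * exp(exponent) = 647364.8980 * exp(-16.5388) = 0.0425047 1/s


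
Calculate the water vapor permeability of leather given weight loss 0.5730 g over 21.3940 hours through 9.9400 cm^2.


Formula: WVP = loss / (area * time)
Substituting: WVP = 0.5730 / (9.9400 * 21.3940)
Result: 0.00269449 g/(cm^2*hr)


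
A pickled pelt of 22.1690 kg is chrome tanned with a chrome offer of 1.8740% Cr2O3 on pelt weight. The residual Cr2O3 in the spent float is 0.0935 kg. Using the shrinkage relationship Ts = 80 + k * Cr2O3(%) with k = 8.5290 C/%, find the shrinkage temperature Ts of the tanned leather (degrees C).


Offered = pelt * offer_pct / 100 = 22.1690 * 1.8740 / 100 = 0.4154 kg
Uptake = offered - residual = 0.4154 - 0.0935 = 0.3219 kg
Cr2O3% on pelt = uptake / pelt * 100 = 0.3219 / 22.1690 * 100 = 1.4522 %
Ts = 80 + k * Cr2O3% = 80 + 8.5290 * 1.4522 = 92.3862 C


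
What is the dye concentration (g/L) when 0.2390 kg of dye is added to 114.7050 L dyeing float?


Formula: Conc = dye_mass(kg) / volume(L) * 1000
Substituting: Conc = 0.2390 / 114.7050 * 1000
Result: 2.0836 g/L


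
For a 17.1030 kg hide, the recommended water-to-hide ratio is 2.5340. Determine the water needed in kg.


Formula: Water = hide_weight * ratio
Substituting: Water = 17.1030 * 2.5340
Result: 43.3390 kg


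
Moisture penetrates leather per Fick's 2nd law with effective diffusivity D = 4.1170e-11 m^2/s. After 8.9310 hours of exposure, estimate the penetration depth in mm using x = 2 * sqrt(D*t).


t = 8.9310 hr * 3600 = 32151.6000 s
D * t = 4.1170e-11 * 32151.6000 = 1.3237e-06
x = 2 * sqrt(D*t) = 2 * sqrt(1.3237e-06) = 0.00230103 m = 2.3010 mm


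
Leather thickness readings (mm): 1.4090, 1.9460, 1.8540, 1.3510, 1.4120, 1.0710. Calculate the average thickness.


Formula: Average = sum / n
Substituting: Average = 9.0430 / 6
Result: 1.5072 mm


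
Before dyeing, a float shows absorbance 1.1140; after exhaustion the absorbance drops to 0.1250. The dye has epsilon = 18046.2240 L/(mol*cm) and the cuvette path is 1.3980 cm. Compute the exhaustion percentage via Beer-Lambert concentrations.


c_initial = A_i / (epsilon * l) = 1.1140 / (18046.2240 * 1.3980) = 4.4156e-05 mol/L
c_final = A_f / (epsilon * l) = 0.1250 / (18046.2240 * 1.3980) = 4.9547e-06 mol/L
Exhaustion = (c_initial - c_final) / c_initial * 100 = (4.4156e-05 - 4.9547e-06) / 4.4156e-05 * 100 = 88.7792 %


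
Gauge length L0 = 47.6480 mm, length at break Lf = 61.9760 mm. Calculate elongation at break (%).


Formula: Elongation = (Lf - L0) / L0 * 100
Substituting: Elongation = (61.9760 - 47.6480) / 47.6480 * 100
Result: 30.0705 %


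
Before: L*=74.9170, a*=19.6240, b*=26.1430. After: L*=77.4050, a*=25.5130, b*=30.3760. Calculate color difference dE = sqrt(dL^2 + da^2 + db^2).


dL = 2.4880, da = 5.8890, db = 4.2330
dE = sqrt(2.4880^2 + 5.8890^2 + 4.2330^2) = 7.6674


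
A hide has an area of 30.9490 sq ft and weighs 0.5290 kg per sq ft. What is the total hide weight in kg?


Formula: Weight = area * weight_per_sqft
Substituting: Weight = 30.9490 * 0.5290
Result: 16.3720 kg


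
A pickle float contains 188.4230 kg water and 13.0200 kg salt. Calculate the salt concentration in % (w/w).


Formula: Conc = salt / (water + salt) * 100
Substituting: Conc = 13.0200 / (188.4230 + 13.0200) * 100
Result: 6.4634 %


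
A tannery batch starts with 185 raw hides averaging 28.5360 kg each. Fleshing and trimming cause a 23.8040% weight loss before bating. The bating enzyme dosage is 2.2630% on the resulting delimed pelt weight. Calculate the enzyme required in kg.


Total_raw = N * avg_wt = 185 * 28.5360 = 5279.1600 kg
Substrate = Total_raw * (1 - loss/100) = 5279.1600 * (1 - 23.8040/100) = 4022.5088 kg
Enzyme = Substrate * pct / 100 = 4022.5088 * 2.2630 / 100 = 91.0294 kg


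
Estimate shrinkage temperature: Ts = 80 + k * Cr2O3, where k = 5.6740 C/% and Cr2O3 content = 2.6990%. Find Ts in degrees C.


Formula: Ts = 80 + k * Cr2O3
Substituting: Ts = 80 + 5.6740 * 2.6990
Result: 95.3141 C


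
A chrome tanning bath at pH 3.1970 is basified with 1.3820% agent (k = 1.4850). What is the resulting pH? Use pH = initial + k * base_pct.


Formula: pH_final = pH_initial + k * base_pct
Substituting: pH_final = 3.1970 + 1.4850 * 1.3820
Result: 5.2493


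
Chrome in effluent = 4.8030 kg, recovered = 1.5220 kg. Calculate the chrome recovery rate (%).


Formula: Recovery = recovered / input * 100
Substituting: Recovery = 1.5220 / 4.8030 * 100
Result: 31.6885 %


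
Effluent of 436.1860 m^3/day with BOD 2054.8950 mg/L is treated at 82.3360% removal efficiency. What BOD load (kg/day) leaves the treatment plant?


Load_in = volume * conc / 1000 = 436.1860 * 2054.8950 / 1000 = 896.3164 kg/day
Removed = Load_in * eff / 100 = 896.3164 * 82.3360 / 100 = 737.9911 kg/day
Load_out = Load_in - Removed = 896.3164 - 737.9911 = 158.3253 kg/day


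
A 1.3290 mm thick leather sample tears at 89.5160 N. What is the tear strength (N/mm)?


Formula: Tear strength = force / thickness
Substituting: Tear strength = 89.5160 / 1.3290
Result: 67.3559 N/mm


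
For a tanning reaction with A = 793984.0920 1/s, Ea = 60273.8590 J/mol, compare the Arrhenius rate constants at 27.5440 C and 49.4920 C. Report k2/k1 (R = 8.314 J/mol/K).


T1 = 27.5440 + 273.15 = 300.6940 K; T2 = 49.4920 + 273.15 = 322.6420 K
k1 = A * exp(-Ea/(R*T1)) = 793984.0920 * exp(-60273.8590/(8.314*300.6940)) = 2.6856e-05 1/s
k2 = A * exp(-Ea/(R*T2)) = 793984.0920 * exp(-60273.8590/(8.314*322.6420)) = 1.3846e-04 1/s
k2/k1 = 1.3846e-04 / 2.6856e-05 = 5.1556


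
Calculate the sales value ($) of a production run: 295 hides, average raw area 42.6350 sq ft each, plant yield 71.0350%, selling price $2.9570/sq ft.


Raw_total = N * avg_area = 295 * 42.6350 = 12577.3250 sq ft
Finished = Raw_total * yield / 100 = 12577.3250 * 71.0350 / 100 = 8934.3028 sq ft
Value = Finished * price = 8934.3028 * 2.9570 = 26418.7334 $


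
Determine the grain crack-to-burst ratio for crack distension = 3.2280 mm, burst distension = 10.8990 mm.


Formula: Ratio = crack / burst
Substituting: Ratio = 3.2280 / 10.8990
Result: 0.2962


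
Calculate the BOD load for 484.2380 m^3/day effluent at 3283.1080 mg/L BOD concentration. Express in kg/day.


Formula: BOD_load = volume * conc / 1000
Substituting: BOD_load = 484.2380 * 3283.1080 / 1000
Result: 1589.8057 kg/day


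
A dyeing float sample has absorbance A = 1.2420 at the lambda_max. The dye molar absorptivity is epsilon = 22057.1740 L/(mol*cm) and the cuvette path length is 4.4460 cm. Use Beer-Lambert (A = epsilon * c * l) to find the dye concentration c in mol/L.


Formula: c = A / (epsilon * l)
Substituting: c = 1.2420 / (22057.1740 * 4.4460)
Result: 1.2665e-05 mol/L


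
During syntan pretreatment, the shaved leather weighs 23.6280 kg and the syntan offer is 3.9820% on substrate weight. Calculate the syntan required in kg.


Formula: Syntan = substrate * pct / 100
Substituting: Syntan = 23.6280 * 3.9820 / 100
Result: 0.9409 kg


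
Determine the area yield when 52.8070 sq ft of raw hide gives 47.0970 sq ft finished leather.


Formula: Yield = finished / raw * 100
Substituting: Yield = 47.0970 / 52.8070 * 100
Result: 89.1870 %


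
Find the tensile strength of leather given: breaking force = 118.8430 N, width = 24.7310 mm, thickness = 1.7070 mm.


Formula: TS = force / (width * thickness)
Substituting: TS = 118.8430 / (24.7310 * 1.7070)
Result: 2.8151 N/mm^2


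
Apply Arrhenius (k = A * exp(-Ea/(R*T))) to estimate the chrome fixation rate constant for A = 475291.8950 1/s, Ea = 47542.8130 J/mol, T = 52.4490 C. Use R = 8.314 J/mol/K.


T_K = T_C + 273.15 = 52.4490 + 273.15 = 325.5990 K
exponent = -Ea / (R * T_K) = -47542.8130 / (8.314 * 325.5990) = -17.5627
k = A * exp(exponent) = 475291.8950 * exp(-17.5627) = 0.011209 1/s


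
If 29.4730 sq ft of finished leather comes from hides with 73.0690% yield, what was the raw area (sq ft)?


Formula: raw = finished * 100 / yield
Substituting: raw = 29.4730 * 100 / 73.0690
Result: 40.3358 sq ft


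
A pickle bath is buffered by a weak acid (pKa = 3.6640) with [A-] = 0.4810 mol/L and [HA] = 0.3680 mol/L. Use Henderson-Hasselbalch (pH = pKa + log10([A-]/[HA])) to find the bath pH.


ratio = [A-] / [HA] = 0.4810 / 0.3680 = 1.3071
log10(ratio) = 0.1163
pH = pKa + log10(ratio) = 3.6640 + 0.1163 = 3.7803


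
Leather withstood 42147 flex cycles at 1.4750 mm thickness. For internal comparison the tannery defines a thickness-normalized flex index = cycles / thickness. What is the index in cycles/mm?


Formula: Index = cycles / thickness
Substituting: Index = 42147 / 1.4750
Result: 28574.2373 cycles/mm


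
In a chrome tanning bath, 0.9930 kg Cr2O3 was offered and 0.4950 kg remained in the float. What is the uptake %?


Formula: Uptake = (offered - residual) / offered * 100
Substituting: Uptake = (0.9930 - 0.4950) / 0.9930 * 100
Result: 50.1511 %


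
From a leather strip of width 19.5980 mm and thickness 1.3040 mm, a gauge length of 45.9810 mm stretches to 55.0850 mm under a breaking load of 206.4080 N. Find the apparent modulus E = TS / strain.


TS = F / (w * t) = 206.4080 / (19.5980 * 1.3040) = 8.0768 N/mm^2
strain = (Lf - L0) / L0 = (55.0850 - 45.9810) / 45.9810 = 0.1980
E = TS / strain = 8.0768 / 0.1980 = 40.7928 N/mm^2


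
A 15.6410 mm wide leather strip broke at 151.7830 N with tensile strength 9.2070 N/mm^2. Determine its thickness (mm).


Formula: t = F / (TS * w)
Substituting: t = 151.7830 / (9.2070 * 15.6410)
Result: 1.0540 mm


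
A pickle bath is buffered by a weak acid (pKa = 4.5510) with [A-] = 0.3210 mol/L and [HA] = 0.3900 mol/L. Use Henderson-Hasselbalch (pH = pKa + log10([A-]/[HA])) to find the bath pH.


ratio = [A-] / [HA] = 0.3210 / 0.3900 = 0.8231
log10(ratio) = -0.0845596
pH = pKa + log10(ratio) = 4.5510 - 0.0845596 = 4.4664


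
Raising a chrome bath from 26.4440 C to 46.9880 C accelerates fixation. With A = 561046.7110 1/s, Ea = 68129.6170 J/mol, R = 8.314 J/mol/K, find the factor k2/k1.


T1 = 26.4440 + 273.15 = 299.5940 K; T2 = 46.9880 + 273.15 = 320.1380 K
k1 = A * exp(-Ea/(R*T1)) = 561046.7110 * exp(-68129.6170/(8.314*299.5940)) = 7.4144e-07 1/s
k2 = A * exp(-Ea/(R*T2)) = 561046.7110 * exp(-68129.6170/(8.314*320.1380)) = 4.2892e-06 1/s
k2/k1 = 4.2892e-06 / 7.4144e-07 = 5.7849


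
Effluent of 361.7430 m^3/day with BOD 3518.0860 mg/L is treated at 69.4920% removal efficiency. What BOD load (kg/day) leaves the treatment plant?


Load_in = volume * conc / 1000 = 361.7430 * 3518.0860 / 1000 = 1272.6430 kg/day
Removed = Load_in * eff / 100 = 1272.6430 * 69.4920 / 100 = 884.3851 kg/day
Load_out = Load_in - Removed = 1272.6430 - 884.3851 = 388.2579 kg/day


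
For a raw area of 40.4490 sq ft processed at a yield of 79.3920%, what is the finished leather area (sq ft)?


Formula: finished = raw * yield / 100
Substituting: finished = 40.4490 * 79.3920 / 100
Result: 32.1133 sq ft


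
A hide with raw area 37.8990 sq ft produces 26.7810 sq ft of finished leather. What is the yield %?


Formula: Yield = finished / raw * 100
Substituting: Yield = 26.7810 / 37.8990 * 100
Result: 70.6641 %


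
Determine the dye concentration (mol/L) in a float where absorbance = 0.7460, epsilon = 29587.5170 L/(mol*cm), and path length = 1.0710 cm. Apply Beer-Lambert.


Formula: c = A / (epsilon * l)
Substituting: c = 0.7460 / (29587.5170 * 1.0710)
Result: 2.3542e-05 mol/L


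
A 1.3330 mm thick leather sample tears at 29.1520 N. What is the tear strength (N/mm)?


Formula: Tear strength = force / thickness
Substituting: Tear strength = 29.1520 / 1.3330
Result: 21.8695 N/mm


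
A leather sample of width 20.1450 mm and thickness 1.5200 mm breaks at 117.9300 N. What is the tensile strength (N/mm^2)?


Formula: TS = force / (width * thickness)
Substituting: TS = 117.9300 / (20.1450 * 1.5200)
Result: 3.8514 N/mm^2


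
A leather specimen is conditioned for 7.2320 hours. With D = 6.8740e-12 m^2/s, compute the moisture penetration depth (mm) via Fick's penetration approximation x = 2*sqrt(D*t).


t = 7.2320 hr * 3600 = 26035.2000 s
D * t = 6.8740e-12 * 26035.2000 = 1.7897e-07
x = 2 * sqrt(D*t) = 2 * sqrt(1.7897e-07) = 8.4609e-04 m = 0.8461 mm


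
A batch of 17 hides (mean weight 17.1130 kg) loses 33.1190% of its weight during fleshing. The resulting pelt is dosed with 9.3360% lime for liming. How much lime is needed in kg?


Total_raw = N * avg_wt = 17 * 17.1130 = 290.9210 kg
Substrate = Total_raw * (1 - loss/100) = 290.9210 * (1 - 33.1190/100) = 194.5709 kg
Lime = Substrate * pct / 100 = 194.5709 * 9.3360 / 100 = 18.1651 kg


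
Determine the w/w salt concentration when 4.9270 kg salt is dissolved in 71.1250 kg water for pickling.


Formula: Conc = salt / (water + salt) * 100
Substituting: Conc = 4.9270 / (71.1250 + 4.9270) * 100
Result: 6.4785 %


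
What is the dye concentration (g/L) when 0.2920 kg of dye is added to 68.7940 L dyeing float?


Formula: Conc = dye_mass(kg) / volume(L) * 1000
Substituting: Conc = 0.2920 / 68.7940 * 1000
Result: 4.2446 g/L


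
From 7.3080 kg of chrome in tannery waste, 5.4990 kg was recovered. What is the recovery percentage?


Formula: Recovery = recovered / input * 100
Substituting: Recovery = 5.4990 / 7.3080 * 100
Result: 75.2463 %


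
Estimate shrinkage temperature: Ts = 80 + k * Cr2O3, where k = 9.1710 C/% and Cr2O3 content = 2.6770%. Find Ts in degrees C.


Formula: Ts = 80 + k * Cr2O3
Substituting: Ts = 80 + 9.1710 * 2.6770
Result: 104.5508 C


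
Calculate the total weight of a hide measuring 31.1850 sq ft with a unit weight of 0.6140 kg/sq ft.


Formula: Weight = area * weight_per_sqft
Substituting: Weight = 31.1850 * 0.6140
Result: 19.1476 kg


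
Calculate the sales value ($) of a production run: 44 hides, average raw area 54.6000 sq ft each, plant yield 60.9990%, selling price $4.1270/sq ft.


Raw_total = N * avg_area = 44 * 54.6000 = 2402.4000 sq ft
Finished = Raw_total * yield / 100 = 2402.4000 * 60.9990 / 100 = 1465.4400 sq ft
Value = Finished * price = 1465.4400 * 4.1270 = 6047.8708 $


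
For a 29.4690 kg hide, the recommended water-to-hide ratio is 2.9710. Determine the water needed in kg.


Formula: Water = hide_weight * ratio
Substituting: Water = 29.4690 * 2.9710
Result: 87.5524 kg


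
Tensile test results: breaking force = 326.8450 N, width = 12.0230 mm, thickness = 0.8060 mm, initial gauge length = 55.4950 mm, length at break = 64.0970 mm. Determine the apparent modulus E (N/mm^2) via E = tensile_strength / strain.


TS = F / (w * t) = 326.8450 / (12.0230 * 0.8060) = 33.7283 N/mm^2
strain = (Lf - L0) / L0 = (64.0970 - 55.4950) / 55.4950 = 0.1550
E = TS / strain = 33.7283 / 0.1550 = 217.5947 N/mm^2


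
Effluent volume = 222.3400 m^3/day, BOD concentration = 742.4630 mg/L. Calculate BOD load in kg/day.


Formula: BOD_load = volume * conc / 1000
Substituting: BOD_load = 222.3400 * 742.4630 / 1000
Result: 165.0792 kg/day


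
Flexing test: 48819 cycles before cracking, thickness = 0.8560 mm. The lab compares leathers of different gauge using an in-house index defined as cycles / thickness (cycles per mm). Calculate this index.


Formula: Index = cycles / thickness
Substituting: Index = 48819 / 0.8560
Result: 57031.5421 cycles/mm


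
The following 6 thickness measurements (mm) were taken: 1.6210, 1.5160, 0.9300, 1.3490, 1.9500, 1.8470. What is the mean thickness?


Formula: Average = sum / n
Substituting: Average = 9.2130 / 6
Result: 1.5355 mm


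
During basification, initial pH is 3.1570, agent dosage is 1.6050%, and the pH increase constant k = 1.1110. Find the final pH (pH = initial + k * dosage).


Formula: pH_final = pH_initial + k * base_pct
Substituting: pH_final = 3.1570 + 1.1110 * 1.6050
Result: 4.9402


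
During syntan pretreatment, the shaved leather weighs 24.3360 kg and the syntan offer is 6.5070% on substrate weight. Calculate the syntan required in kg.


Formula: Syntan = substrate * pct / 100
Substituting: Syntan = 24.3360 * 6.5070 / 100
Result: 1.5835 kg


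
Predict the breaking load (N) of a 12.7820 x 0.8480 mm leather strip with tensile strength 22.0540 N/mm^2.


Formula: F = TS * w * t
Substituting: F = 22.0540 * 12.7820 * 0.8480
Result: 239.0463 N


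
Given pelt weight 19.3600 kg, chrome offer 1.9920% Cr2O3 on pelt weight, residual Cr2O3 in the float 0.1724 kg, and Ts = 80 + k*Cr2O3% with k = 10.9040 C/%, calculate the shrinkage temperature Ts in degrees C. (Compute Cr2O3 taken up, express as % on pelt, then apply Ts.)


Offered = pelt * offer_pct / 100 = 19.3600 * 1.9920 / 100 = 0.3857 kg
Uptake = offered - residual = 0.3857 - 0.1724 = 0.2133 kg
Cr2O3% on pelt = uptake / pelt * 100 = 0.2133 / 19.3600 * 100 = 1.1015 %
Ts = 80 + k * Cr2O3% = 80 + 10.9040 * 1.1015 = 92.0108 C


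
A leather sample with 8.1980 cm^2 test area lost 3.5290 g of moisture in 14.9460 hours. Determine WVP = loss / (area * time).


Formula: WVP = loss / (area * time)
Substituting: WVP = 3.5290 / (8.1980 * 14.9460)
Result: 0.0288017 g/(cm^2*hr)


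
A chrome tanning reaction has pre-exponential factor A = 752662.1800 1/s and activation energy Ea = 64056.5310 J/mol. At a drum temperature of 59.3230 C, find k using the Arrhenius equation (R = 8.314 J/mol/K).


T_K = T_C + 273.15 = 59.3230 + 273.15 = 332.4730 K
exponent = -Ea / (R * T_K) = -64056.5310 / (8.314 * 332.4730) = -23.1738
k = A * exp(exponent) = 752662.1800 * exp(-23.1738) = 6.4916e-05 1/s


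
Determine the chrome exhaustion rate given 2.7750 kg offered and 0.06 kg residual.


Formula: Uptake = (offered - residual) / offered * 100
Substituting: Uptake = (2.7750 - 0.06) / 2.7750 * 100
Result: 97.8378 %


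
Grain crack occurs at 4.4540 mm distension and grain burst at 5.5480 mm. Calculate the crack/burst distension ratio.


Formula: Ratio = crack / burst
Substituting: Ratio = 4.4540 / 5.5480
Result: 0.8028


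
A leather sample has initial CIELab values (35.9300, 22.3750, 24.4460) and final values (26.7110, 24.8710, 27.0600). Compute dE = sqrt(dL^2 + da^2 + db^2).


dL = -9.2190, da = 2.4960, db = 2.6140
dE = sqrt((-9.2190)^2 + 2.4960^2 + 2.6140^2) = 9.9022


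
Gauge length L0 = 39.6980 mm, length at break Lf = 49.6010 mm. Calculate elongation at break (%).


Formula: Elongation = (Lf - L0) / L0 * 100
Substituting: Elongation = (49.6010 - 39.6980) / 39.6980 * 100
Result: 24.9458 %


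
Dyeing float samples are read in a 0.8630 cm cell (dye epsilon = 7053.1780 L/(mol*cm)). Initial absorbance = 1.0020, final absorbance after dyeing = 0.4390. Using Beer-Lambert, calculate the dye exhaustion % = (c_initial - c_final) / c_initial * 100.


c_initial = A_i / (epsilon * l) = 1.0020 / (7053.1780 * 0.8630) = 1.6462e-04 mol/L
c_final = A_f / (epsilon * l) = 0.4390 / (7053.1780 * 0.8630) = 7.2122e-05 mol/L
Exhaustion = (c_initial - c_final) / c_initial * 100 = (1.6462e-04 - 7.2122e-05) / 1.6462e-04 * 100 = 56.1876 %


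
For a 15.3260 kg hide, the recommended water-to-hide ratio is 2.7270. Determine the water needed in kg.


Formula: Water = hide_weight * ratio
Substituting: Water = 15.3260 * 2.7270
Result: 41.7940 kg


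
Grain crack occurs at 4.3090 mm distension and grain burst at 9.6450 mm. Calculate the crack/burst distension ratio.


Formula: Ratio = crack / burst
Substituting: Ratio = 4.3090 / 9.6450
Result: 0.4468


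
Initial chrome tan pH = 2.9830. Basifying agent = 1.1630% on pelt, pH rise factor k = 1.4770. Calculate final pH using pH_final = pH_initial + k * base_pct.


Formula: pH_final = pH_initial + k * base_pct
Substituting: pH_final = 2.9830 + 1.4770 * 1.1630
Result: 4.7008


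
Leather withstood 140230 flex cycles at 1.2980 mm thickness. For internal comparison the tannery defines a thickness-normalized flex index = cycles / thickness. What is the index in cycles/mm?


Formula: Index = cycles / thickness
Substituting: Index = 140230 / 1.2980
Result: 108035.4391 cycles/mm


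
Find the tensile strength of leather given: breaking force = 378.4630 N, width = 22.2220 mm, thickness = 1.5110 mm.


Formula: TS = force / (width * thickness)
Substituting: TS = 378.4630 / (22.2220 * 1.5110)
Result: 11.2713 N/mm^2


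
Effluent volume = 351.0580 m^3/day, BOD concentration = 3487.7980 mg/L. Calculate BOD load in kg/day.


Formula: BOD_load = volume * conc / 1000
Substituting: BOD_load = 351.0580 * 3487.7980 / 1000
Result: 1224.4194 kg/day


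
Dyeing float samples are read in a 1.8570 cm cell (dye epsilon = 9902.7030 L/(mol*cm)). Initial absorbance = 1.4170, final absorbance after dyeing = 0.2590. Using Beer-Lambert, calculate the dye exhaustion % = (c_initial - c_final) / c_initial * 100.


c_initial = A_i / (epsilon * l) = 1.4170 / (9902.7030 * 1.8570) = 7.7056e-05 mol/L
c_final = A_f / (epsilon * l) = 0.2590 / (9902.7030 * 1.8570) = 1.4084e-05 mol/L
Exhaustion = (c_initial - c_final) / c_initial * 100 = (7.7056e-05 - 1.4084e-05) / 7.7056e-05 * 100 = 81.7219 %


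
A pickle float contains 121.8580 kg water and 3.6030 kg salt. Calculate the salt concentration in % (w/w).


Formula: Conc = salt / (water + salt) * 100
Substituting: Conc = 3.6030 / (121.8580 + 3.6030) * 100
Result: 2.8718 %


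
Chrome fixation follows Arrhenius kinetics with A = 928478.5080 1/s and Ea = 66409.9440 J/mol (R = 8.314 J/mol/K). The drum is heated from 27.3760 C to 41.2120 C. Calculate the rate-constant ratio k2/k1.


T1 = 27.3760 + 273.15 = 300.5260 K; T2 = 41.2120 + 273.15 = 314.3620 K
k1 = A * exp(-Ea/(R*T1)) = 928478.5080 * exp(-66409.9440/(8.314*300.5260)) = 2.6582e-06 1/s
k2 = A * exp(-Ea/(R*T2)) = 928478.5080 * exp(-66409.9440/(8.314*314.3620)) = 8.5634e-06 1/s
k2/k1 = 8.5634e-06 / 2.6582e-06 = 3.2214


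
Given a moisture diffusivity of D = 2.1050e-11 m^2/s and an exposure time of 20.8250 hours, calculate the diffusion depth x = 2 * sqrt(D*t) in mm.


t = 20.8250 hr * 3600 = 74970.0000 s
D * t = 2.1050e-11 * 74970.0000 = 1.5781e-06
x = 2 * sqrt(D*t) = 2 * sqrt(1.5781e-06) = 0.00251246 m = 2.5125 mm


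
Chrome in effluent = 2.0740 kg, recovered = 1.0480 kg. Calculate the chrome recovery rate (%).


Formula: Recovery = recovered / input * 100
Substituting: Recovery = 1.0480 / 2.0740 * 100
Result: 50.5304 %


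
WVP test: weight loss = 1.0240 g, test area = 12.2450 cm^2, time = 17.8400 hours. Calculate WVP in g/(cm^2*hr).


Formula: WVP = loss / (area * time)
Substituting: WVP = 1.0240 / (12.2450 * 17.8400)
Result: 0.00468755 g/(cm^2*hr)


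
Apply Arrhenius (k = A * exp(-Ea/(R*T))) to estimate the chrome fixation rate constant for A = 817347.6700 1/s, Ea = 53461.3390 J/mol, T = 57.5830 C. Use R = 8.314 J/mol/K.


T_K = T_C + 273.15 = 57.5830 + 273.15 = 330.7330 K
exponent = -Ea / (R * T_K) = -53461.3390 / (8.314 * 330.7330) = -19.4425
k = A * exp(exponent) = 817347.6700 * exp(-19.4425) = 0.00294193 1/s


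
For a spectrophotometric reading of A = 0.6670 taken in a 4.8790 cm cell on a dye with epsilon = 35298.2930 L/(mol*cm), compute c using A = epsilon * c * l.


Formula: c = A / (epsilon * l)
Substituting: c = 0.6670 / (35298.2930 * 4.8790)
Result: 3.8729e-06 mol/L


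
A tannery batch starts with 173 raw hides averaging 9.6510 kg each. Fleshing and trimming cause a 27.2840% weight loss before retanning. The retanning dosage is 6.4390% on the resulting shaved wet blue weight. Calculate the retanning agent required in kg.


Total_raw = N * avg_wt = 173 * 9.6510 = 1669.6230 kg
Substrate = Total_raw * (1 - loss/100) = 1669.6230 * (1 - 27.2840/100) = 1214.0831 kg
Retan = Substrate * pct / 100 = 1214.0831 * 6.4390 / 100 = 78.1748 kg


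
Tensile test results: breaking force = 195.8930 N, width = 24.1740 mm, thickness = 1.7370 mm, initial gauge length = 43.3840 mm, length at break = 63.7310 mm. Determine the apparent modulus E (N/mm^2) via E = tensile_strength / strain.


TS = F / (w * t) = 195.8930 / (24.1740 * 1.7370) = 4.6652 N/mm^2
strain = (Lf - L0) / L0 = (63.7310 - 43.3840) / 43.3840 = 0.4690
E = TS / strain = 4.6652 / 0.4690 = 9.9472 N/mm^2


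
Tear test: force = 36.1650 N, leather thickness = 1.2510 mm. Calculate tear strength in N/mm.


Formula: Tear strength = force / thickness
Substituting: Tear strength = 36.1650 / 1.2510
Result: 28.9089 N/mm


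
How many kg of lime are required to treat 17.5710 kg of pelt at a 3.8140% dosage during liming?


Formula: Lime = substrate * pct / 100
Substituting: Lime = 17.5710 * 3.8140 / 100
Result: 0.6702 kg


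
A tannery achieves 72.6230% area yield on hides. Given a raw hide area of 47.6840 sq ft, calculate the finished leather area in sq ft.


Formula: finished = raw * yield / 100
Substituting: finished = 47.6840 * 72.6230 / 100
Result: 34.6296 sq ft


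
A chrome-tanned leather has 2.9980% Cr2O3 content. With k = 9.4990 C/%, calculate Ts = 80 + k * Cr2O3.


Formula: Ts = 80 + k * Cr2O3
Substituting: Ts = 80 + 9.4990 * 2.9980
Result: 108.4780 C


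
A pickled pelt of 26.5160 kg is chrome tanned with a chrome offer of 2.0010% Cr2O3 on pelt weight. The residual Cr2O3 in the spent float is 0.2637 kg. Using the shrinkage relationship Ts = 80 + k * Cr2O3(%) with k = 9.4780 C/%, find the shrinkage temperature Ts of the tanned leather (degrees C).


Offered = pelt * offer_pct / 100 = 26.5160 * 2.0010 / 100 = 0.5306 kg
Uptake = offered - residual = 0.5306 - 0.2637 = 0.2669 kg
Cr2O3% on pelt = uptake / pelt * 100 = 0.2669 / 26.5160 * 100 = 1.0065 %
Ts = 80 + k * Cr2O3% = 80 + 9.4780 * 1.0065 = 89.5397 C


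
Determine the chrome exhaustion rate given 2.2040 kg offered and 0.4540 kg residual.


Formula: Uptake = (offered - residual) / offered * 100
Substituting: Uptake = (2.2040 - 0.4540) / 2.2040 * 100
Result: 79.4011 %


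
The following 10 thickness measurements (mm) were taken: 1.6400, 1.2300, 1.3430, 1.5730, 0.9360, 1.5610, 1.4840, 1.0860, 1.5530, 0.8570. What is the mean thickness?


Formula: Average = sum / n
Substituting: Average = 13.2630 / 10
Result: 1.3263 mm


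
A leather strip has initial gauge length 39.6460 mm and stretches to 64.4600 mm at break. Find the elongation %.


Formula: Elongation = (Lf - L0) / L0 * 100
Substituting: Elongation = (64.4600 - 39.6460) / 39.6460 * 100
Result: 62.5889 %


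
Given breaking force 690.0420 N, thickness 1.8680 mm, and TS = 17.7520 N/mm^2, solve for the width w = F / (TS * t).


Formula: w = F / (TS * t)
Substituting: w = 690.0420 / (17.7520 * 1.8680)
Result: 20.8090 mm


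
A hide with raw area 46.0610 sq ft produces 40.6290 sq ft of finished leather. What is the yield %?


Formula: Yield = finished / raw * 100
Substituting: Yield = 40.6290 / 46.0610 * 100
Result: 88.2069 %


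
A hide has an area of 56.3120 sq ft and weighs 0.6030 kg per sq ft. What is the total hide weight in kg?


Formula: Weight = area * weight_per_sqft
Substituting: Weight = 56.3120 * 0.6030
Result: 33.9561 kg


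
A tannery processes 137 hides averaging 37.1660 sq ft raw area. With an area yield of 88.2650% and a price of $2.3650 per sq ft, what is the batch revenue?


Raw_total = N * avg_area = 137 * 37.1660 = 5091.7420 sq ft
Finished = Raw_total * yield / 100 = 5091.7420 * 88.2650 / 100 = 4494.2261 sq ft
Value = Finished * price = 4494.2261 * 2.3650 = 10628.8447 $


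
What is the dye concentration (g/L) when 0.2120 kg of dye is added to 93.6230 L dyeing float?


Formula: Conc = dye_mass(kg) / volume(L) * 1000
Substituting: Conc = 0.2120 / 93.6230 * 1000
Result: 2.2644 g/L


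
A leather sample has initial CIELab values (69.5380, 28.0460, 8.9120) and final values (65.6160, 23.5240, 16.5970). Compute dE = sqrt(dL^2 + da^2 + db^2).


dL = -3.9220, da = -4.5220, db = 7.6850
dE = sqrt((-3.9220)^2 + (-4.5220)^2 + 7.6850^2) = 9.7411
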